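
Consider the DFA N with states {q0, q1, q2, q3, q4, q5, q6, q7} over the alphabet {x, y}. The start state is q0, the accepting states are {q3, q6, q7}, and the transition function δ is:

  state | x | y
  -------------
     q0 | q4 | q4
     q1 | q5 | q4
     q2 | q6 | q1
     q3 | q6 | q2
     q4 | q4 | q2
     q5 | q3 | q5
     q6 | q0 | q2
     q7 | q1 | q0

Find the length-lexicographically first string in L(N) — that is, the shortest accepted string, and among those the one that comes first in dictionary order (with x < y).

xyx

A breadth-first search from q0 reaches an accepting state first via the path q0 → q4 → q2 → q6 on input xyx.
No string of length < 3 is accepted (BFS exhausts all shorter strings without reaching an accepting state), and xyx is the lexicographically least accepting string of length 3.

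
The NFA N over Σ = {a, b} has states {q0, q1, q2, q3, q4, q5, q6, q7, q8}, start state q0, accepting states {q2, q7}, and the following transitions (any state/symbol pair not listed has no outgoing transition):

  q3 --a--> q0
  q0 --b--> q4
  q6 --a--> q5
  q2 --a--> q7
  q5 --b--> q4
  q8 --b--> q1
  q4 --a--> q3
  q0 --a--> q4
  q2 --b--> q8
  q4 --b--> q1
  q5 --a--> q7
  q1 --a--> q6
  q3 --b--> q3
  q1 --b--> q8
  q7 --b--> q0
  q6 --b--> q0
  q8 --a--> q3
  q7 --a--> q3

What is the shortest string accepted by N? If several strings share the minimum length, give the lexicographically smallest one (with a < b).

abaaa

A breadth-first search from q0 reaches an accepting state first via the path q0 → q4 → q1 → q6 → q5 → q7 on input abaaa.
No string of length < 5 is accepted (BFS exhausts all shorter strings without reaching an accepting state), and abaaa is the lexicographically least accepting string of length 5.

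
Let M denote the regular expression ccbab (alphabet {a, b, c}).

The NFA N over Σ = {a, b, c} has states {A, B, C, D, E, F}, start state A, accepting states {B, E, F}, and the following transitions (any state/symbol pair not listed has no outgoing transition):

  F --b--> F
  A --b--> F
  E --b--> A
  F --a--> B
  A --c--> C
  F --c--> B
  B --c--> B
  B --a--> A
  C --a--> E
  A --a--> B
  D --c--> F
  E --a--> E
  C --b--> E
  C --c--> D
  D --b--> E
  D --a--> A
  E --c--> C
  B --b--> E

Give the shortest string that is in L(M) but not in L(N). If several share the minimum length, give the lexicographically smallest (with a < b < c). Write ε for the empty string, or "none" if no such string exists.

The string ccbab is accepted by M but not by N.
No shorter string lies in the difference, and ccbab is the lexicographically first length-5 string in L(M) \ L(N).

ccbab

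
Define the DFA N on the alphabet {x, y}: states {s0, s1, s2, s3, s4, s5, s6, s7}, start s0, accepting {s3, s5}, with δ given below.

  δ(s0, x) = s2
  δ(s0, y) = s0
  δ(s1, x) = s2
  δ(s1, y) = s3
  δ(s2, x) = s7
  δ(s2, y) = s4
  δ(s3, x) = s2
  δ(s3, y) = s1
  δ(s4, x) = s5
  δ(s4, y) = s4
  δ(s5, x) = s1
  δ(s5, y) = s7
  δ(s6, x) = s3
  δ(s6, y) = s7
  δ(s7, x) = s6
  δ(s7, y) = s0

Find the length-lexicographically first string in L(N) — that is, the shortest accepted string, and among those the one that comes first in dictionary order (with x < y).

A breadth-first search from s0 reaches an accepting state first via the path s0 → s2 → s4 → s5 on input xyx.
No string of length < 3 is accepted (BFS exhausts all shorter strings without reaching an accepting state), and xyx is the lexicographically least accepting string of length 3.

xyx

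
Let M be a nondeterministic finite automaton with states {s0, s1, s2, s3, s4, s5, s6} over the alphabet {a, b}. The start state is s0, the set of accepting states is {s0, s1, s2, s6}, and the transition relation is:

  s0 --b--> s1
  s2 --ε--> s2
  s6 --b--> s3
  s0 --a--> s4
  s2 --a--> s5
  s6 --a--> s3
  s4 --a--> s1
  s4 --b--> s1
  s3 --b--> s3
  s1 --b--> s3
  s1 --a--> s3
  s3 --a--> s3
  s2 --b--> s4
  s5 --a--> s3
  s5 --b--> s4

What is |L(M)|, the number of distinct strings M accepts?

4

The useful subgraph on states {s0, s1, s4} is acyclic, so L(M) is finite; the longest accepting path visits 3 useful states, giving maximum string length 2.
Counting accepting paths from s0 by length: 1 of length 0, 1 of length 1, 2 of length 2. Total 4.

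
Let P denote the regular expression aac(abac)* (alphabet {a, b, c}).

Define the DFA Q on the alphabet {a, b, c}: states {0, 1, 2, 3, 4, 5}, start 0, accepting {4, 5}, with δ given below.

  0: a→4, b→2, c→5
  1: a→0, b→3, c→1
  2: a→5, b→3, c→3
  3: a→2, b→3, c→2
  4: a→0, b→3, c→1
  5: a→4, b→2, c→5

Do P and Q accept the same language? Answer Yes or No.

The string aacabac is accepted by P but rejected by Q.
So L(P) ≠ L(Q).

No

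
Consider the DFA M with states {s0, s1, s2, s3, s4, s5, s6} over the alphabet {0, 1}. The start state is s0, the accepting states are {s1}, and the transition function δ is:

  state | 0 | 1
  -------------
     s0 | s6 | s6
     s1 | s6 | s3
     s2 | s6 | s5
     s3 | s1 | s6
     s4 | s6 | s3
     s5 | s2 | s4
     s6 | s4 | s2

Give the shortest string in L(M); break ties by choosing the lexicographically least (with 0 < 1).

0010

A breadth-first search from s0 reaches an accepting state first via the path s0 → s6 → s4 → s3 → s1 on input 0010.
No string of length < 4 is accepted (BFS exhausts all shorter strings without reaching an accepting state), and 0010 is the lexicographically least accepting string of length 4.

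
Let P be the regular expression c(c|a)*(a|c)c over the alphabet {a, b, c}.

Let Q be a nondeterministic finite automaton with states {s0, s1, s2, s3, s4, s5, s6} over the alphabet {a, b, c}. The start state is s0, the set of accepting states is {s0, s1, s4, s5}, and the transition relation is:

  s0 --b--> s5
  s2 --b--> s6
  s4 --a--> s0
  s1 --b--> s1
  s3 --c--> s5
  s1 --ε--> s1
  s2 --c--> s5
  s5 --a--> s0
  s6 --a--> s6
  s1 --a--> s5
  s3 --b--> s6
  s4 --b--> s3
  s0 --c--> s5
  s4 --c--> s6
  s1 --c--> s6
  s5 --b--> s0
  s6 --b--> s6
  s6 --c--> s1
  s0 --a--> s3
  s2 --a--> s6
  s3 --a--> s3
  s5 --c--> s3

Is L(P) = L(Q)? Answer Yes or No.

The string cacc is accepted by P but rejected by Q.
So L(P) ≠ L(Q).

No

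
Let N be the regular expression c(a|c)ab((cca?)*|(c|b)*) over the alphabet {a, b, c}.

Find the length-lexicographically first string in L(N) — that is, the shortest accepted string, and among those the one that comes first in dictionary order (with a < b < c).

caab

By inspection of the expression, no string of length less than 4 matches, and caab is the lexicographically first match of length 4.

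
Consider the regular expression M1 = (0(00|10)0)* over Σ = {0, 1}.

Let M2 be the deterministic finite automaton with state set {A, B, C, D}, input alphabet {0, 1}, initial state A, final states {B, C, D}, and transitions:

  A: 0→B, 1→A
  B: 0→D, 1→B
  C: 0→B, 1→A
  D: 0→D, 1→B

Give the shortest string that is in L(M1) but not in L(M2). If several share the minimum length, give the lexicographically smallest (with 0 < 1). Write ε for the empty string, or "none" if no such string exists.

ε

The empty string ε is accepted by M1 but not by M2.
Since ε is the unique shortest string, it is the required witness.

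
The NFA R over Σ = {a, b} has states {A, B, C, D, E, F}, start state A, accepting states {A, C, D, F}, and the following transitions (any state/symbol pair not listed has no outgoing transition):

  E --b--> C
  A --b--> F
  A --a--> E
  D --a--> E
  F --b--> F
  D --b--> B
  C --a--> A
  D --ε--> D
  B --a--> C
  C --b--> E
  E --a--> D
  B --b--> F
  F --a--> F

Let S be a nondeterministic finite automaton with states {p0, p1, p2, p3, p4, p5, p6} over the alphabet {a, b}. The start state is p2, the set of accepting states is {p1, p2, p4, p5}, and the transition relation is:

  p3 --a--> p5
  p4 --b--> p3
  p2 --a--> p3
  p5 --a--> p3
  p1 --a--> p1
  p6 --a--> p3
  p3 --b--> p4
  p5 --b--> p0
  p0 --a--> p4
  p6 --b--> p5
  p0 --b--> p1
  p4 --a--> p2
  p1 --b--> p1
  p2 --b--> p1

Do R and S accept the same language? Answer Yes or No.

Yes

Exploring the product automaton R × S from the start pair (A, p2), following both machines on each input symbol, reaches 6 state pairs: (A, p2), (E, p3), (F, p1), (D, p5), (C, p4), (B, p0).
R accepts in {A, C, D, F} and S accepts in {p1, p2, p4, p5}. In every reachable pair the two components are either both accepting — (A, p2), (F, p1), (D, p5), (C, p4) — or both non-accepting, so no string is accepted by exactly one of the machines: L(R) \ L(S) and L(S) \ L(R) are both empty.
Hence every string is accepted by R iff it is accepted by S, and the two languages coincide.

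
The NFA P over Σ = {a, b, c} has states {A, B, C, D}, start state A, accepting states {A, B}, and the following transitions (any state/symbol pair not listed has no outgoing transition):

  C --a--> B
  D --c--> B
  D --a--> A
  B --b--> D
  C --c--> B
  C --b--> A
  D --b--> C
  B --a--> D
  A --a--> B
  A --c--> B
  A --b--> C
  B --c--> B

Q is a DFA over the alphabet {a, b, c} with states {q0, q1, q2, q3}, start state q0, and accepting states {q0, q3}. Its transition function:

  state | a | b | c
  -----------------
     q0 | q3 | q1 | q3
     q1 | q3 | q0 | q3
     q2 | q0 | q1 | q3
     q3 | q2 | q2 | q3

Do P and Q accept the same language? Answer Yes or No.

Yes

Exploring the product automaton P × Q from the start pair (A, q0), following both machines on each input symbol, reaches 4 state pairs: (A, q0), (B, q3), (C, q1), (D, q2).
P accepts in {A, B} and Q accepts in {q0, q3}. In every reachable pair the two components are either both accepting — (A, q0), (B, q3) — or both non-accepting, so no string is accepted by exactly one of the machines: L(P) \ L(Q) and L(Q) \ L(P) are both empty.
Hence every string is accepted by P iff it is accepted by Q, and the two languages coincide.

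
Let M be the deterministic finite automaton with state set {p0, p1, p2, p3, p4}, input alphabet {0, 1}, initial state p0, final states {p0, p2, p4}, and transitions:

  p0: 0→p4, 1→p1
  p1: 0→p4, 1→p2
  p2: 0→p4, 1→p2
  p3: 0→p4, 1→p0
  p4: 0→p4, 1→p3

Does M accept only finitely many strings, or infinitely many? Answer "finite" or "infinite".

infinite

State p2 is reachable from the start and can reach an accepting state, and it lies on the cycle p2 → p2.
Traversing that cycle any number of times yields accepted strings of unbounded length, so the language is infinite.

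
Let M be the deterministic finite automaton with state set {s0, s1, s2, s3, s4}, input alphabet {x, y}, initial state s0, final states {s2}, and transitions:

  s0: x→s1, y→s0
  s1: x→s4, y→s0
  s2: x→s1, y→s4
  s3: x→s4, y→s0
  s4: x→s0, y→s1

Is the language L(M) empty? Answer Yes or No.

The states reachable from the start state are {s0, s1, s4}.
None of the accepting states {s2} is reachable, so no string is accepted and L(M) = ∅.

Yes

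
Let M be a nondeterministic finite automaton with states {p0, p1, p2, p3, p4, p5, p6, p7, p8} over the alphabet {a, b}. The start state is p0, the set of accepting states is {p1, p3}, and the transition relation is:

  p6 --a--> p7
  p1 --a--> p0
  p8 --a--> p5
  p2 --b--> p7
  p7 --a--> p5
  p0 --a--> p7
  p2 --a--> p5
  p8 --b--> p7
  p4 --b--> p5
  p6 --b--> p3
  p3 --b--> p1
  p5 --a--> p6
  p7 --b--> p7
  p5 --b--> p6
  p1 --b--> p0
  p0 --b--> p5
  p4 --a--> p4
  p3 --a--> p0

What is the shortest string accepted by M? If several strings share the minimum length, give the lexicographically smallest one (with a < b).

A breadth-first search from p0 reaches an accepting state first via the path p0 → p5 → p6 → p3 on input bab.
No string of length < 3 is accepted (BFS exhausts all shorter strings without reaching an accepting state), and bab is the lexicographically least accepting string of length 3.

bab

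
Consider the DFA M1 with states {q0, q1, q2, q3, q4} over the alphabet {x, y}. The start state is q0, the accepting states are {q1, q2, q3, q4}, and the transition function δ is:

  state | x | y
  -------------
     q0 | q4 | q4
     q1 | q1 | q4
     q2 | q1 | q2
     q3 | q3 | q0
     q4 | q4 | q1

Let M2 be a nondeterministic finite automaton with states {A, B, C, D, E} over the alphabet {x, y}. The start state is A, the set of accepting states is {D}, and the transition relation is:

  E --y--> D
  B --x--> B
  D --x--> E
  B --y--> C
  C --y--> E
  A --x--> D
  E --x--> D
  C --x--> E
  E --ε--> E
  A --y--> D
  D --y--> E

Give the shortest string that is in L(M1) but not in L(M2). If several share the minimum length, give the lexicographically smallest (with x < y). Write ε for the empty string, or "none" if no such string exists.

xx

The string xx is accepted by M1 but not by M2.
No shorter string lies in the difference, and xx is the lexicographically first length-2 string in L(M1) \ L(M2).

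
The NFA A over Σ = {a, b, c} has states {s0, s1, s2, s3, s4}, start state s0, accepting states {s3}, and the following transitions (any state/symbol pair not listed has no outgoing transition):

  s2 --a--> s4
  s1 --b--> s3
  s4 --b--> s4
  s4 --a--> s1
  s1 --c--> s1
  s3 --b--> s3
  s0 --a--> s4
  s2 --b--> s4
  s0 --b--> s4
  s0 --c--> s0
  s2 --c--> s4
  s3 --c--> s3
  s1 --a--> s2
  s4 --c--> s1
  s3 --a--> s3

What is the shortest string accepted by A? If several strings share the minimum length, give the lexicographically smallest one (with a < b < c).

A breadth-first search from s0 reaches an accepting state first via the path s0 → s4 → s1 → s3 on input aab.
No string of length < 3 is accepted (BFS exhausts all shorter strings without reaching an accepting state), and aab is the lexicographically least accepting string of length 3.

aab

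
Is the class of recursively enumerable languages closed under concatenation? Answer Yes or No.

Yes

Dovetail over all split points of the input and all step bounds t = 1, 2, …, simulating the recogniser for L₁ on the prefix and the recogniser for L₂ on the suffix for t steps; accept if for some split both accept.
So the recursively enumerable languages are closed under concatenation.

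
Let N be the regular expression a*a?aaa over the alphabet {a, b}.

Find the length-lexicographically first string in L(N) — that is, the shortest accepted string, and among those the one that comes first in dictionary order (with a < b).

aaa

By inspection of the expression, no string of length less than 3 matches, and aaa is the lexicographically first match of length 3.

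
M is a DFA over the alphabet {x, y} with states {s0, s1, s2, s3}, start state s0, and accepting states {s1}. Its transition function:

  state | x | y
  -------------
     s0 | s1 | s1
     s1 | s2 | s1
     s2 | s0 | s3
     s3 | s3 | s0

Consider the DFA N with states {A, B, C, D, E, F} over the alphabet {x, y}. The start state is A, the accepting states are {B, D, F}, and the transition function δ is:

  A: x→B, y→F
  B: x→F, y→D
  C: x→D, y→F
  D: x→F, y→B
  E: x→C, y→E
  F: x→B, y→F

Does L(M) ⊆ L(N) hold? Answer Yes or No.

Exploring the product automaton M × N from the start pair (s0, A), following both machines on each input symbol, reaches 12 state pairs: (s0, A), (s1, B), (s1, F), (s2, F), (s1, D), (s2, B), (s0, B), (s3, F), (s0, F), (s3, D), (s3, B), (s0, D).
M accepts in {s1} and N accepts in {B, D, F}. The reachable pairs whose M-component is accepting are (s1, B), (s1, F), (s1, D); in each of them the N-component is accepting too, so the product for L(M) \ L(N) (M-component accepting, N-component rejecting) has no reachable accepting pair and the difference is empty.
Hence every string in L(M) is also in L(N).

Yes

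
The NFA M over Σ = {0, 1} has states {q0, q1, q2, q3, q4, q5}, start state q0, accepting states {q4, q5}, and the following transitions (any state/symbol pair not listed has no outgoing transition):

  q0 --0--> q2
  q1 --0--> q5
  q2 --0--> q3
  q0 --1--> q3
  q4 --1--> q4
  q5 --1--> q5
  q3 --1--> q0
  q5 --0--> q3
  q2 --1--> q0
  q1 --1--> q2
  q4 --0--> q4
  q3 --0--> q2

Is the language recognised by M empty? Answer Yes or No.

The states reachable from the start state are {q0, q2, q3}.
None of the accepting states {q4, q5} is reachable, so no string is accepted and L(M) = ∅.

Yes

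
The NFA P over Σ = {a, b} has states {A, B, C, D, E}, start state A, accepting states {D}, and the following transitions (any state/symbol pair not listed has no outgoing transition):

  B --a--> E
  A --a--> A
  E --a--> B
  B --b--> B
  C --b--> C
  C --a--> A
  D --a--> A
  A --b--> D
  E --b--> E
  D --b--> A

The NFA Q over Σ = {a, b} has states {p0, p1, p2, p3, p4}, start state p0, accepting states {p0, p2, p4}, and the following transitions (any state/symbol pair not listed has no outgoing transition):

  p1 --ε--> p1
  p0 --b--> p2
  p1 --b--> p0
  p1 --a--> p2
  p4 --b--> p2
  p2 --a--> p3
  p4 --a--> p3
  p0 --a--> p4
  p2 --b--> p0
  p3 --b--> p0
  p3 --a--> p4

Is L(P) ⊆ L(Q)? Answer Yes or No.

Exploring the product automaton P × Q from the start pair (A, p0), following both machines on each input symbol, reaches 6 state pairs: (A, p0), (A, p4), (D, p2), (A, p3), (D, p0), (A, p2).
P accepts in {D} and Q accepts in {p0, p2, p4}. The reachable pairs whose P-component is accepting are (D, p2), (D, p0); in each of them the Q-component is accepting too, so the product for L(P) \ L(Q) (P-component accepting, Q-component rejecting) has no reachable accepting pair and the difference is empty.
Hence every string in L(P) is also in L(Q).

Yes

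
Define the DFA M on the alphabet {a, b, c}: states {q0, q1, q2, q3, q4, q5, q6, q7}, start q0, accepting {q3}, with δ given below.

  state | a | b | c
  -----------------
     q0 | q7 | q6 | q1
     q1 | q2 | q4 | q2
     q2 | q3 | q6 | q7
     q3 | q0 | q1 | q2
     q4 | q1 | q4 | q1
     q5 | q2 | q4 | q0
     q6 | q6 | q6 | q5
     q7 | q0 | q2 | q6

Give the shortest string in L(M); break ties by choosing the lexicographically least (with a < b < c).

A breadth-first search from q0 reaches an accepting state first via the path q0 → q7 → q2 → q3 on input aba.
No string of length < 3 is accepted (BFS exhausts all shorter strings without reaching an accepting state), and aba is the lexicographically least accepting string of length 3.

aba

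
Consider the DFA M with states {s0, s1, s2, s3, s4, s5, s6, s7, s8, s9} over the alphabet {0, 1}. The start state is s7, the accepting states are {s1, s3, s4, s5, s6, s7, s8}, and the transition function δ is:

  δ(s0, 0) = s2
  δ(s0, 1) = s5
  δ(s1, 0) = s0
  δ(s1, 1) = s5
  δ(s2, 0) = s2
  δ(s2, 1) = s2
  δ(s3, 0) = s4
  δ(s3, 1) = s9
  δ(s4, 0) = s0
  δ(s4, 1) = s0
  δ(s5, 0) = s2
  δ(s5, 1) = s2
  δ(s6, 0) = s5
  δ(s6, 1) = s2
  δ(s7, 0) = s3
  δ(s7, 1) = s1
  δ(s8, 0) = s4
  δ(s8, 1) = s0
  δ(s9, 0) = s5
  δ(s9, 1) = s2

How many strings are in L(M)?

9

The useful subgraph on states {s0, s1, s3, s4, s5, s7, s9} is acyclic, so L(M) is finite; the longest accepting path visits 5 useful states, giving maximum string length 4.
Counting accepting paths from s7 by length: 1 of length 0, 2 of length 1, 2 of length 2, 2 of length 3, 2 of length 4. Total 9.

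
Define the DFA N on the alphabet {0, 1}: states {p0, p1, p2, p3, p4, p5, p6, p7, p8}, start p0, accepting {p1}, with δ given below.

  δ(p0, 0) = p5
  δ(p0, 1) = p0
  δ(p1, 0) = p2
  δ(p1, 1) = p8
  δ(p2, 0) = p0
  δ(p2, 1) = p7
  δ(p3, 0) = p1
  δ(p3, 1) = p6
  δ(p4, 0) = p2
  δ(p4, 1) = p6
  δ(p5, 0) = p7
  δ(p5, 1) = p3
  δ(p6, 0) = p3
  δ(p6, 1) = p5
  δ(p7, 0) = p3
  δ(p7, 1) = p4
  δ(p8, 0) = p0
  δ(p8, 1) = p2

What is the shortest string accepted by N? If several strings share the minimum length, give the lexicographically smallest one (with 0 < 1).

A breadth-first search from p0 reaches an accepting state first via the path p0 → p5 → p3 → p1 on input 010.
No string of length < 3 is accepted (BFS exhausts all shorter strings without reaching an accepting state), and 010 is the lexicographically least accepting string of length 3.

010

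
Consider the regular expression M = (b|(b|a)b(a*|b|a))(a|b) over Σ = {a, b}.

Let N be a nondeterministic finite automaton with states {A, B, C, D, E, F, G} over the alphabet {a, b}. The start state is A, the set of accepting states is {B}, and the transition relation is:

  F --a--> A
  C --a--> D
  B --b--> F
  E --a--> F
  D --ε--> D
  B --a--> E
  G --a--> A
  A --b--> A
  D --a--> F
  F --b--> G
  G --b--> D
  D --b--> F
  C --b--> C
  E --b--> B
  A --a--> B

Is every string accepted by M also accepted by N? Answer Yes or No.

No

The string bb is in L(M) but not in L(N).
So L(M) ⊄ L(N).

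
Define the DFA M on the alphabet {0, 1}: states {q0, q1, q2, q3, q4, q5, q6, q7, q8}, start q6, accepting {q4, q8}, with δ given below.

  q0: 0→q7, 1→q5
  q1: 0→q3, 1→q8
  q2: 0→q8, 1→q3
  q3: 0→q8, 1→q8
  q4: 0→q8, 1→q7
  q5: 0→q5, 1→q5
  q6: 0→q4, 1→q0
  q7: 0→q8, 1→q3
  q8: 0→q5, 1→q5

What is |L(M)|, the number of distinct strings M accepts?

The useful subgraph on states {q0, q3, q4, q6, q7, q8} is acyclic, so L(M) is finite; the longest accepting path visits 5 useful states, giving maximum string length 4.
Counting accepting paths from q6 by length: 1 of length 1, 1 of length 2, 2 of length 3, 4 of length 4. Total 8.

8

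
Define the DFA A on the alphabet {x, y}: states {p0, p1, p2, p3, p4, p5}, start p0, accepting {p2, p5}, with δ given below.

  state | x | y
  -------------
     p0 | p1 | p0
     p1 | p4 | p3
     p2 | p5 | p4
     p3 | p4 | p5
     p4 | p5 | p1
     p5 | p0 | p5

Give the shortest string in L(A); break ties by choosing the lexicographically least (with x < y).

A breadth-first search from p0 reaches an accepting state first via the path p0 → p1 → p4 → p5 on input xxx.
No string of length < 3 is accepted (BFS exhausts all shorter strings without reaching an accepting state), and xxx is the lexicographically least accepting string of length 3.

xxx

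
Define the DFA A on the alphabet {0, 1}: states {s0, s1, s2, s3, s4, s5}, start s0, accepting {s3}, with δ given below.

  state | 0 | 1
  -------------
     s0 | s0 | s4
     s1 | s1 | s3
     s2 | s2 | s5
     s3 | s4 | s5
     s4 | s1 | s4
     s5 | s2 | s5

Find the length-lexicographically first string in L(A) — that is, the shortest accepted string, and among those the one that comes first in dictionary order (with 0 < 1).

101

A breadth-first search from s0 reaches an accepting state first via the path s0 → s4 → s1 → s3 on input 101.
No string of length < 3 is accepted (BFS exhausts all shorter strings without reaching an accepting state), and 101 is the lexicographically least accepting string of length 3.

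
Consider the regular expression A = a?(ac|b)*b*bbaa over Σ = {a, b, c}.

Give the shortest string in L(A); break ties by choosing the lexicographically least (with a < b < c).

By inspection of the expression, no string of length less than 4 matches, and bbaa is the lexicographically first match of length 4.

bbaa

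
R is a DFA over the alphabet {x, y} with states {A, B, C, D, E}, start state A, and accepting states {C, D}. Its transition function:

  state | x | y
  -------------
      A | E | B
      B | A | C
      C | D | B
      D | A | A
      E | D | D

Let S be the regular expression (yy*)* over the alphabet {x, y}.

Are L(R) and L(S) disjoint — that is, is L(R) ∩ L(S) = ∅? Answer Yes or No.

No

The string yy is accepted by both R and S.
Hence L(R) ∩ L(S) ≠ ∅.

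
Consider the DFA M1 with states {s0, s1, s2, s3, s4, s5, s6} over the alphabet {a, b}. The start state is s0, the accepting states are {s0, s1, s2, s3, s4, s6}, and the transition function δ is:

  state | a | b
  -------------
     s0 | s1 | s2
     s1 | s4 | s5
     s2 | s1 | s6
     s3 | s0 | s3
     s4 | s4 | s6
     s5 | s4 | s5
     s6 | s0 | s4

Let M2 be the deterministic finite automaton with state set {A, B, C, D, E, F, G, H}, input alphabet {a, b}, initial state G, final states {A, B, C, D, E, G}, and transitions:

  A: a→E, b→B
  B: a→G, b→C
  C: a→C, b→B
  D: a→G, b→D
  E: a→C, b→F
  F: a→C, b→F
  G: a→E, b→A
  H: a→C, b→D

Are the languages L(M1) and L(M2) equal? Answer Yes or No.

Exploring the product automaton M1 × M2 from the start pair (s0, G), following both machines on each input symbol, reaches 6 state pairs: (s0, G), (s1, E), (s2, A), (s4, C), (s5, F), (s6, B).
M1 accepts in {s0, s1, s2, s3, s4, s6} and M2 accepts in {A, B, C, D, E, G}. In every reachable pair the two components are either both accepting — (s0, G), (s1, E), (s2, A), (s4, C), (s6, B) — or both non-accepting, so no string is accepted by exactly one of the machines: L(M1) \ L(M2) and L(M2) \ L(M1) are both empty.
Hence every string is accepted by M1 iff it is accepted by M2, and the two languages coincide.

Yes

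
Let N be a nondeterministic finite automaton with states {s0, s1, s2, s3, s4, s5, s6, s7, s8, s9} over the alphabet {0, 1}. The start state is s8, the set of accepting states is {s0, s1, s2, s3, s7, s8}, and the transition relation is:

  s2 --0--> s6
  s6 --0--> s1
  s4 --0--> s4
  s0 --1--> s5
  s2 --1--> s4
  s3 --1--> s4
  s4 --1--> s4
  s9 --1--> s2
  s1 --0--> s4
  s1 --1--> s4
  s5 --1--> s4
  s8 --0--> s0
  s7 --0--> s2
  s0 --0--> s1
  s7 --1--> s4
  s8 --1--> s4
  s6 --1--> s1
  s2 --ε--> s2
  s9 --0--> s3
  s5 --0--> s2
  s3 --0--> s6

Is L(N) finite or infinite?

The useful states (reachable from s8 and able to reach an accepting state) are {s0, s1, s2, s5, s6, s8}.
Restricted to these states the transition graph has no cycle, so every accepting path has bounded length and L is finite.

finite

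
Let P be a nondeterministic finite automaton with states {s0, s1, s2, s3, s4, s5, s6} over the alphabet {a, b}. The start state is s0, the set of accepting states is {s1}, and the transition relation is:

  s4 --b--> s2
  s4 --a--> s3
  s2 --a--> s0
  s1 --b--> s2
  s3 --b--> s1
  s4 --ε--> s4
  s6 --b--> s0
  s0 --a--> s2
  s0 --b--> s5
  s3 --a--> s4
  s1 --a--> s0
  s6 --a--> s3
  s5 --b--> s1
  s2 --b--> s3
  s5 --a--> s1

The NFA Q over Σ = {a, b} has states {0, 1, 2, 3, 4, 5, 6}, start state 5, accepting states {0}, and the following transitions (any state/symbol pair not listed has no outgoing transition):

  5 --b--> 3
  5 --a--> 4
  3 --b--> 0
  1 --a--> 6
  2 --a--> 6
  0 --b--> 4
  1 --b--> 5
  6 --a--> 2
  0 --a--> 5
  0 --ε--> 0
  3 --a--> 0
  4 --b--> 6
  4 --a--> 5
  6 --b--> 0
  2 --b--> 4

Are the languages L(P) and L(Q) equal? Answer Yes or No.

Yes

Exploring the product automaton P × Q from the start pair (s0, 5), following both machines on each input symbol, reaches 6 state pairs: (s0, 5), (s2, 4), (s5, 3), (s3, 6), (s1, 0), (s4, 2).
P accepts in {s1} and Q accepts in {0}. In every reachable pair the two components are either both accepting — (s1, 0) — or both non-accepting, so no string is accepted by exactly one of the machines: L(P) \ L(Q) and L(Q) \ L(P) are both empty.
Hence every string is accepted by P iff it is accepted by Q, and the two languages coincide.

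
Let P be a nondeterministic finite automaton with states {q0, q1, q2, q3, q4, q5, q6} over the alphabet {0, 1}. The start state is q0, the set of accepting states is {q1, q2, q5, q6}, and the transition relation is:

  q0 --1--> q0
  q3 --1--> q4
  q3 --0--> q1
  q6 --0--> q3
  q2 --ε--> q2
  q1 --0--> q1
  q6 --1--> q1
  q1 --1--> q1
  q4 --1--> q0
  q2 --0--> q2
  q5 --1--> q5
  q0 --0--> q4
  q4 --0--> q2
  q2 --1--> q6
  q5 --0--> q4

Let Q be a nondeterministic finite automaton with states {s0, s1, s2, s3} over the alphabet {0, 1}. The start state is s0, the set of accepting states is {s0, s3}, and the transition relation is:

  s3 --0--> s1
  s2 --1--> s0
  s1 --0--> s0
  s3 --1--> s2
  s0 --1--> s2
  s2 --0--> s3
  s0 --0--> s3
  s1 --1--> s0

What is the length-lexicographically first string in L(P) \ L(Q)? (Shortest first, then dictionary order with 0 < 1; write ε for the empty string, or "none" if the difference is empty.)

00

The string 00 is accepted by P but not by Q.
No shorter string lies in the difference, and 00 is the lexicographically first length-2 string in L(P) \ L(Q).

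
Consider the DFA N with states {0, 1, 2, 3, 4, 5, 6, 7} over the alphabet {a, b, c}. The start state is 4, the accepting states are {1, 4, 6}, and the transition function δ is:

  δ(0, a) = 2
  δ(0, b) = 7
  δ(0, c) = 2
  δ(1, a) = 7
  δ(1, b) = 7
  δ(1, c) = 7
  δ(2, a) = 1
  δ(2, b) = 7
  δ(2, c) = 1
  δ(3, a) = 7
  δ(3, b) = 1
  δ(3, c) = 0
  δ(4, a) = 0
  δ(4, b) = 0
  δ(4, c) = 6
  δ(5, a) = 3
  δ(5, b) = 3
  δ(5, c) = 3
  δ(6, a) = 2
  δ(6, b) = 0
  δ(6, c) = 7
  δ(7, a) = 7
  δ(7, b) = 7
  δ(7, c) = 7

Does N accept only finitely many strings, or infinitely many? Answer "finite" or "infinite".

The useful states (reachable from 4 and able to reach an accepting state) are {0, 1, 2, 4, 6}.
Restricted to these states the transition graph has no cycle, so every accepting path has bounded length and L is finite.

finite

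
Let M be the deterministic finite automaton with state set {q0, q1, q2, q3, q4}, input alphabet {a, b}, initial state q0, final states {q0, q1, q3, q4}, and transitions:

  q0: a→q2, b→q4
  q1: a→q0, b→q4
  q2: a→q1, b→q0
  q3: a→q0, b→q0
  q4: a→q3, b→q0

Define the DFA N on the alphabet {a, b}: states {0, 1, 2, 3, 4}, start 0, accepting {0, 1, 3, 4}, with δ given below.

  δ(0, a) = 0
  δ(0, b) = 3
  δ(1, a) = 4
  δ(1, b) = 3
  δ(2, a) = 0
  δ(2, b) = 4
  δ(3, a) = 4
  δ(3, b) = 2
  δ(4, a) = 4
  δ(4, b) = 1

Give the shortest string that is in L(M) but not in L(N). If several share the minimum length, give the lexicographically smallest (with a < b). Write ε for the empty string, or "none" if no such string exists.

bb

The string bb is accepted by M but not by N.
No shorter string lies in the difference, and bb is the lexicographically first length-2 string in L(M) \ L(N).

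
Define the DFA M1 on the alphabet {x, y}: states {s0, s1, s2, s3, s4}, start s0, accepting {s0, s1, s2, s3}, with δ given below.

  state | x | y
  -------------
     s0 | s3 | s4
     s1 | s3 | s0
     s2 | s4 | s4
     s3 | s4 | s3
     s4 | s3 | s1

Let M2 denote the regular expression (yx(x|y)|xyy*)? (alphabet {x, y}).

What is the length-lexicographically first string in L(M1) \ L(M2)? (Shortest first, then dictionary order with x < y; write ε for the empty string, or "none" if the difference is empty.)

The string x is accepted by M1 but not by M2.
No shorter string lies in the difference, and x is the lexicographically first length-1 string in L(M1) \ L(M2).

x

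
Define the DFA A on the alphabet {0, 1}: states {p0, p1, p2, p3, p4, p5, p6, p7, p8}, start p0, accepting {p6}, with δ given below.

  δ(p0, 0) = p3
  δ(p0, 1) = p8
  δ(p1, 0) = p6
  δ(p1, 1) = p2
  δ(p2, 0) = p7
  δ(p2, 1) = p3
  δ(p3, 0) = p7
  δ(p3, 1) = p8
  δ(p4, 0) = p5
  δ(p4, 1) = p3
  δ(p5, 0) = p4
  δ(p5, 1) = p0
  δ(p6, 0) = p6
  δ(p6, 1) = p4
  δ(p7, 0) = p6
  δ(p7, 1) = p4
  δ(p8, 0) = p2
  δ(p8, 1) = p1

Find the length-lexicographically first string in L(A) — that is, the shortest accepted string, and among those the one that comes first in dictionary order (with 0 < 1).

000

A breadth-first search from p0 reaches an accepting state first via the path p0 → p3 → p7 → p6 on input 000.
No string of length < 3 is accepted (BFS exhausts all shorter strings without reaching an accepting state), and 000 is the lexicographically least accepting string of length 3.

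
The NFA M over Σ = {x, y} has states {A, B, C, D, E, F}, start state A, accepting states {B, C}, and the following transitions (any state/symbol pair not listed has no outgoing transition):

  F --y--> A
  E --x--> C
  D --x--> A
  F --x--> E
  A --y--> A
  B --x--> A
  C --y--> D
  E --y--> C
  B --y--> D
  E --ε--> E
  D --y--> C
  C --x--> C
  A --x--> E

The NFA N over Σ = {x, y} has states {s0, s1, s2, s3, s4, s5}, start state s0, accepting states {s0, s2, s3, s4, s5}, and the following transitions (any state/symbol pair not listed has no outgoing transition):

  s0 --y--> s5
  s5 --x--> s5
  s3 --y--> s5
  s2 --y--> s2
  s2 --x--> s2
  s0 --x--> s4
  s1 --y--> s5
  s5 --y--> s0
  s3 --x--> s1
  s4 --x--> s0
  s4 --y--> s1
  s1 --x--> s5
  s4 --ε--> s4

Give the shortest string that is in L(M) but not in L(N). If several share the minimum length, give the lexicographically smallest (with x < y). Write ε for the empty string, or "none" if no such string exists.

xy

The string xy is accepted by M but not by N.
No shorter string lies in the difference, and xy is the lexicographically first length-2 string in L(M) \ L(N).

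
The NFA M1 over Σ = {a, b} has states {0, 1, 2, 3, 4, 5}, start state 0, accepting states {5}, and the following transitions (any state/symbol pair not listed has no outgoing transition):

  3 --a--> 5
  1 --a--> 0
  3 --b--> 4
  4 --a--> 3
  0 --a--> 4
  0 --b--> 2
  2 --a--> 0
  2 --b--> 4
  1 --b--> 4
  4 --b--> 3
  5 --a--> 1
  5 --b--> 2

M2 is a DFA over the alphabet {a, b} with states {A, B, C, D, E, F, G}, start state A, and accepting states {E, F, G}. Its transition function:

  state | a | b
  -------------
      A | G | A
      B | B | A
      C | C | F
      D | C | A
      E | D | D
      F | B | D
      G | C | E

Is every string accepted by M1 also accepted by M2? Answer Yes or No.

No

The string aaa is in L(M1) but not in L(M2).
So L(M1) ⊄ L(M2).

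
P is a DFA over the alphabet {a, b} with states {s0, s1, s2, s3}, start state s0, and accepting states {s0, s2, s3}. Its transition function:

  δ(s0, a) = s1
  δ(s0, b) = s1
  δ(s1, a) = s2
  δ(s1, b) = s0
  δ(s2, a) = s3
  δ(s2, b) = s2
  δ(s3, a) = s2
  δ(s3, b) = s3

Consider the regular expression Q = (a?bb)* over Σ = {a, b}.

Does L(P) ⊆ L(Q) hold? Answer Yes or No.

No

The string aa is in L(P) but not in L(Q).
So L(P) ⊄ L(Q).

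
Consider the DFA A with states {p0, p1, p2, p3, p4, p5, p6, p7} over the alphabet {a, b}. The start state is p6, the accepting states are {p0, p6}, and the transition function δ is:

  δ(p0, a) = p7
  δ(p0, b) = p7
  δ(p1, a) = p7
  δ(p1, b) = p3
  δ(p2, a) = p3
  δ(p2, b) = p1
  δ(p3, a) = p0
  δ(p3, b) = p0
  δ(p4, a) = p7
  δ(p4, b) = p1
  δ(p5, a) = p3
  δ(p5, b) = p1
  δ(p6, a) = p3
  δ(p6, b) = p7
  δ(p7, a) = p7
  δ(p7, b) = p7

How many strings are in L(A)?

The useful subgraph on states {p0, p3, p6} is acyclic, so L(A) is finite; the longest accepting path visits 3 useful states, giving maximum string length 2.
Counting accepting paths from p6 by length: 1 of length 0, 2 of length 2. Total 3.

3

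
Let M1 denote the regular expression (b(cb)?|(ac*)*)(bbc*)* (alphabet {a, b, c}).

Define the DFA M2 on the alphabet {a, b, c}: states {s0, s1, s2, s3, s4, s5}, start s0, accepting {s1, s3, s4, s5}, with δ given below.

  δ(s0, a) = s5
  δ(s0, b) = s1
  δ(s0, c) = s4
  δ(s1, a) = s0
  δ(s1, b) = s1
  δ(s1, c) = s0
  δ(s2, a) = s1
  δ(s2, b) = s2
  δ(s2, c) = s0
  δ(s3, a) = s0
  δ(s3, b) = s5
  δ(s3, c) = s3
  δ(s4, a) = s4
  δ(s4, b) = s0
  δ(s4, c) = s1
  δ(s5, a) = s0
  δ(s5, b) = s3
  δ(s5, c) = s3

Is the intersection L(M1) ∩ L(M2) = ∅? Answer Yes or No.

The string a is accepted by both M1 and M2.
Hence L(M1) ∩ L(M2) ≠ ∅.

No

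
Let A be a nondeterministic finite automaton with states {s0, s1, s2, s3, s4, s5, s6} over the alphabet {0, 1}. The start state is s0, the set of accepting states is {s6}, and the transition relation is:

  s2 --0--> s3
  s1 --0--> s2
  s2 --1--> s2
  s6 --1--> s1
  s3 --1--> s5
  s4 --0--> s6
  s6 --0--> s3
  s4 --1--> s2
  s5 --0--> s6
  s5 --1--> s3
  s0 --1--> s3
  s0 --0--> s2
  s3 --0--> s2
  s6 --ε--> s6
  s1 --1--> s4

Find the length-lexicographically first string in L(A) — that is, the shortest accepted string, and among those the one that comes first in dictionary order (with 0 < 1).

A breadth-first search from s0 reaches an accepting state first via the path s0 → s3 → s5 → s6 on input 110.
No string of length < 3 is accepted (BFS exhausts all shorter strings without reaching an accepting state), and 110 is the lexicographically least accepting string of length 3.

110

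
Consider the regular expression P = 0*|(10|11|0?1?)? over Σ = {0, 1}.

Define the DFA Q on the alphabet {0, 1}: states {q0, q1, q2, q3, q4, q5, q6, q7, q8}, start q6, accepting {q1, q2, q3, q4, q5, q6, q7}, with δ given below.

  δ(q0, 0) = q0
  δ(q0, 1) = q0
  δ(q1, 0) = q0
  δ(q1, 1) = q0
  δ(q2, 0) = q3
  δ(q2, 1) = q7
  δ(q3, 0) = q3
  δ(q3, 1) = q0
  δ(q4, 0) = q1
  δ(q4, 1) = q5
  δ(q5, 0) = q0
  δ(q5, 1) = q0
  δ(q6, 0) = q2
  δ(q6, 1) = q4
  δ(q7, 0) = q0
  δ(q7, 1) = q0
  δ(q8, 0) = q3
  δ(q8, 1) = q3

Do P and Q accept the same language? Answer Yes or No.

Converting the expression P to a DFA (subset construction, then merging equivalent states) gives the minimal DFA with states {p0, p1, p2, p3, p4, p5}, start state p0, accepting states {p0, p1, p2, p3, p4} and transitions p0: 0→p1, 1→p2; p1: 0→p3, 1→p4; p2: 0→p4, 1→p4; p3: 0→p3, 1→p5; p4: 0→p5, 1→p5; p5: 0→p5, 1→p5.
Exploring the product automaton P × Q from the start pair (p0, q6), following both machines on each input symbol, reaches 8 state pairs: (p0, q6), (p1, q2), (p2, q4), (p3, q3), (p4, q7), (p4, q1), (p4, q5), (p5, q0).
P accepts in {p0, p1, p2, p3, p4} and Q accepts in {q1, q2, q3, q4, q5, q6, q7}. In every reachable pair the two components are either both accepting — (p0, q6), (p1, q2), (p2, q4), (p3, q3), (p4, q7), (p4, q1), (p4, q5) — or both non-accepting, so no string is accepted by exactly one of the machines: L(P) \ L(Q) and L(Q) \ L(P) are both empty.
Hence every string is accepted by P iff it is accepted by Q, and the two languages coincide.

Yes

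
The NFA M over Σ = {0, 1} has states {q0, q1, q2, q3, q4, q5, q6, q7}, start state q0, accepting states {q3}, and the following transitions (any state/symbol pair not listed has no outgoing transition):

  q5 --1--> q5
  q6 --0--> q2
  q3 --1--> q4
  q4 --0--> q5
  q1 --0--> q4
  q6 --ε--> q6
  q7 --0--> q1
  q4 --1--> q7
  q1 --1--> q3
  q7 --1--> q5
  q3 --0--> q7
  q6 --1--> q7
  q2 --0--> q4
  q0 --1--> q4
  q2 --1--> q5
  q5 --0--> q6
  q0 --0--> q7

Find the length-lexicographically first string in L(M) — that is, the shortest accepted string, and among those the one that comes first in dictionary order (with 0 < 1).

A breadth-first search from q0 reaches an accepting state first via the path q0 → q7 → q1 → q3 on input 001.
No string of length < 3 is accepted (BFS exhausts all shorter strings without reaching an accepting state), and 001 is the lexicographically least accepting string of length 3.

001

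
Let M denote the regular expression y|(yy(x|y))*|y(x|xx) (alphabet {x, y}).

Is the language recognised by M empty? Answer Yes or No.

The empty string ε matches the expression, so it belongs to L(M).
Since L(M) contains at least one string, it is not empty.

No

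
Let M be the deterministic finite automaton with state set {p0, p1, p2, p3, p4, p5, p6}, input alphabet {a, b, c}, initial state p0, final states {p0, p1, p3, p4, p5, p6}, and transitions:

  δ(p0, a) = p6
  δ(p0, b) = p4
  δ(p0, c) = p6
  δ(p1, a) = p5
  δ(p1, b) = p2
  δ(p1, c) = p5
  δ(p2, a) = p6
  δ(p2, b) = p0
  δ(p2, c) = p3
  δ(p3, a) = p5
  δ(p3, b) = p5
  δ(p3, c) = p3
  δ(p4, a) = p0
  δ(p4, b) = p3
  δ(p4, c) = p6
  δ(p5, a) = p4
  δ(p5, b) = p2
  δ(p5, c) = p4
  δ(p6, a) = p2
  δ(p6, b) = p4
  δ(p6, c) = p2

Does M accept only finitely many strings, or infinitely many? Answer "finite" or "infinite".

infinite

State p0 is reachable from the start and can reach an accepting state, and it lies on the cycle p0 → p4 → p0.
Traversing that cycle any number of times yields accepted strings of unbounded length, so the language is infinite.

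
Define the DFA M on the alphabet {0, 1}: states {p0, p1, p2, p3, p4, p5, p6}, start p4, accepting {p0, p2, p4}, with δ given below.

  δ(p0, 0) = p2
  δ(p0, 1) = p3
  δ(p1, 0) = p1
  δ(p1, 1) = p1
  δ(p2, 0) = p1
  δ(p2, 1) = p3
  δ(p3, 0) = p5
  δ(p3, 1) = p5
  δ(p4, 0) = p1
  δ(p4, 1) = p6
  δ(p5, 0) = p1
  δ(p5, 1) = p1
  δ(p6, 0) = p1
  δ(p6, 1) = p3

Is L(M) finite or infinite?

The useful states (reachable from p4 and able to reach an accepting state) are {p4}.
Restricted to these states the transition graph has no cycle, so every accepting path has bounded length and L is finite.

finite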